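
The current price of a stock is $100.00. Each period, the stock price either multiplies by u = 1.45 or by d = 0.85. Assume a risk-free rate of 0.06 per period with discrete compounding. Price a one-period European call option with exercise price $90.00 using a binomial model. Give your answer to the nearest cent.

Risk-neutral probability p = (1 + 0.06 − 0.85)/(1.45 − 0.85) = 0.2100/0.6000 = 0.3500
Terminal stock prices: S_u = 145, S_d = 85
Terminal payoffs (S − K): max(55, 0) = 55, max(-5, 0) = 0
Node 0 (S = 100): V_0 = 1/1.06·[0.3500·55.0000 + 0.6500·0.0000] = 18.1604

$18.16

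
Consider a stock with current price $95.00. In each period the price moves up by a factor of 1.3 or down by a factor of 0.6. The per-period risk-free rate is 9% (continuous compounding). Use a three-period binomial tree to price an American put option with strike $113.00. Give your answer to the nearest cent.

Risk-neutral probability p = (e^0.09 − 0.6)/(1.3 − 0.6) = 0.4942/0.7000 = 0.7060
Terminal stock prices: S_uuu = 208.7, S_uud = 96.33, S_udd = 44.46, S_ddd = 20.52
Terminal payoffs (K − S): max(-95.72, 0) = 0, max(16.67, 0) = 16.67, max(68.54, 0) = 68.54, max(92.48, 0) = 92.48
Node uu (S = 160.6): continuation = e^(−0.09)·[0.7060·0.0000 + 0.2940·16.6700] = 4.4797; exercise value = 0.0000 ≤ continuation, so V_uu = 4.4797
Node ud (S = 74.1): continuation = e^(−0.09)·[0.7060·16.6700 + 0.2940·68.5400] = 29.1742; exercise value = 38.9000 > continuation, so V_ud = 38.9000 (exercise)
Node dd (S = 34.2): continuation = e^(−0.09)·[0.7060·68.5400 + 0.2940·92.4800] = 69.0742; exercise value = 78.8000 > continuation, so V_dd = 78.8000 (exercise)
Node u (S = 123.5): continuation = e^(−0.09)·[0.7060·4.4797 + 0.2940·38.9000] = 13.3439; exercise value = 0.0000 ≤ continuation, so V_u = 13.3439
Node d (S = 57): continuation = e^(−0.09)·[0.7060·38.9000 + 0.2940·78.8000] = 46.2742; exercise value = 56.0000 > continuation, so V_d = 56.0000 (exercise)
Node 0 (S = 95): continuation = e^(−0.09)·[0.7060·13.3439 + 0.2940·56.0000] = 23.6583; exercise value = 18.0000 ≤ continuation, so V_0 = 23.6583

$23.66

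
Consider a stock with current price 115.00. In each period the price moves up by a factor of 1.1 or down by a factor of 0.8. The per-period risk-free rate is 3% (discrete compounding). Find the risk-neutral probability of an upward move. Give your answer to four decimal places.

Risk-neutral probability p = (1 + 0.03 − 0.8)/(1.1 − 0.8) = 0.2300/0.3000 = 0.7667

p = 0.7667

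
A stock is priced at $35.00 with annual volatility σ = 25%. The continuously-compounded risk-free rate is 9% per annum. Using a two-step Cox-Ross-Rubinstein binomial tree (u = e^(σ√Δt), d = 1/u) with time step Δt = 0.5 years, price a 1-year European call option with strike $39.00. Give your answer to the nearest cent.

$3.40

CRR parameters: u = e^(σ√Δt) = e^(0.25·√0.5) = 1.1934, d = 1/u = 0.8380
Per-period rate: rΔt = 0.09·0.5 = 0.045, so R = e^0.045 = 1.0460
Risk-neutral probability p = (e^0.045 − 0.8380)/(1.1934 − 0.8380) = 0.2081/0.3554 = 0.5854
Terminal stock prices: S_uu = 49.84, S_ud = 35, S_dd = 24.58
Terminal payoffs (S − K): max(10.84, 0) = 10.84, max(-4, 0) = 0, max(-14.42, 0) = 0
Node u (S = 41.77): V_u = e^(−0.045)·[0.5854·10.8442 + 0.4146·0.0000] = 6.0692
Node d (S = 29.33): V_d = e^(−0.045)·[0.5854·0.0000 + 0.4146·0.0000] = 0.0000
Node 0 (S = 35): V_0 = e^(−0.045)·[0.5854·6.0692 + 0.4146·0.0000] = 3.3967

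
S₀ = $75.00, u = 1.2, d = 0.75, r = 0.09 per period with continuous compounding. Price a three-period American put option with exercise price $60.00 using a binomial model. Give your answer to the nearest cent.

Risk-neutral probability p = (e^0.09 − 0.75)/(1.2 − 0.75) = 0.3442/0.4500 = 0.7648
Terminal stock prices: S_uuu = 129.6, S_uud = 81, S_udd = 50.62, S_ddd = 31.64
Terminal payoffs (K − S): max(-69.6, 0) = 0, max(-21, 0) = 0, max(9.375, 0) = 9.375, max(28.36, 0) = 28.36
Node uu (S = 108): continuation = e^(−0.09)·[0.7648·0.0000 + 0.2352·0.0000] = 0.0000; exercise value = 0.0000 ≤ continuation, so V_uu = 0.0000
Node ud (S = 67.5): continuation = e^(−0.09)·[0.7648·0.0000 + 0.2352·9.3750] = 2.0149; exercise value = 0.0000 ≤ continuation, so V_ud = 2.0149
Node dd (S = 42.19): continuation = e^(−0.09)·[0.7648·9.3750 + 0.2352·28.3594] = 12.6484; exercise value = 17.8125 > continuation, so V_dd = 17.8125 (exercise)
Node u (S = 90): continuation = e^(−0.09)·[0.7648·0.0000 + 0.2352·2.0149] = 0.4331; exercise value = 0.0000 ≤ continuation, so V_u = 0.4331
Node d (S = 56.25): continuation = e^(−0.09)·[0.7648·2.0149 + 0.2352·17.8125] = 5.2369; exercise value = 3.7500 ≤ continuation, so V_d = 5.2369
Node 0 (S = 75): continuation = e^(−0.09)·[0.7648·0.4331 + 0.2352·5.2369] = 1.4283; exercise value = 0.0000 ≤ continuation, so V_0 = 1.4283

$1.43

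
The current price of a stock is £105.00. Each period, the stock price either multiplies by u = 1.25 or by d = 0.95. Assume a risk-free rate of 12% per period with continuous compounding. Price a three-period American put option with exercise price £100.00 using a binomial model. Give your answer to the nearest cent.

£0.69

Risk-neutral probability p = (e^0.12 − 0.95)/(1.25 − 0.95) = 0.1775/0.3000 = 0.5917
Terminal stock prices: S_uuu = 205.1, S_uud = 155.9, S_udd = 118.5, S_ddd = 90.02
Terminal payoffs (K − S): max(-105.1, 0) = 0, max(-55.86, 0) = 0, max(-18.45, 0) = 0, max(9.976, 0) = 9.976
Node uu (S = 164.1): continuation = e^(−0.12)·[0.5917·0.0000 + 0.4083·0.0000] = 0.0000; exercise value = 0.0000 ≤ continuation, so V_uu = 0.0000
Node ud (S = 124.7): continuation = e^(−0.12)·[0.5917·0.0000 + 0.4083·0.0000] = 0.0000; exercise value = 0.0000 ≤ continuation, so V_ud = 0.0000
Node dd (S = 94.76): continuation = e^(−0.12)·[0.5917·0.0000 + 0.4083·9.9756] = 3.6129; exercise value = 5.2375 > continuation, so V_dd = 5.2375 (exercise)
Node u (S = 131.2): continuation = e^(−0.12)·[0.5917·0.0000 + 0.4083·0.0000] = 0.0000; exercise value = 0.0000 ≤ continuation, so V_u = 0.0000
Node d (S = 99.75): continuation = e^(−0.12)·[0.5917·0.0000 + 0.4083·5.2375] = 1.8969; exercise value = 0.2500 ≤ continuation, so V_d = 1.8969
Node 0 (S = 105): continuation = e^(−0.12)·[0.5917·0.0000 + 0.4083·1.8969] = 0.6870; exercise value = 0.0000 ≤ continuation, so V_0 = 0.6870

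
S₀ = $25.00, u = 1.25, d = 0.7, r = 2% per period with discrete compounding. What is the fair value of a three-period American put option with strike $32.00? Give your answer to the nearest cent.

$8.93

Risk-neutral probability p = (1 + 0.02 − 0.7)/(1.25 − 0.7) = 0.3200/0.5500 = 0.5818
Terminal stock prices: S_uuu = 48.83, S_uud = 27.34, S_udd = 15.31, S_ddd = 8.575
Terminal payoffs (K − S): max(-16.83, 0) = 0, max(4.656, 0) = 4.656, max(16.69, 0) = 16.69, max(23.43, 0) = 23.43
Node uu (S = 39.06): continuation = 1/1.02·[0.5818·0.0000 + 0.4182·4.6562] = 1.9090; exercise value = 0.0000 ≤ continuation, so V_uu = 1.9090
Node ud (S = 21.88): continuation = 1/1.02·[0.5818·4.6562 + 0.4182·16.6875] = 9.4975; exercise value = 10.1250 > continuation, so V_ud = 10.1250 (exercise)
Node dd (S = 12.25): continuation = 1/1.02·[0.5818·16.6875 + 0.4182·23.4250] = 19.1225; exercise value = 19.7500 > continuation, so V_dd = 19.7500 (exercise)
Node u (S = 31.25): continuation = 1/1.02·[0.5818·1.9090 + 0.4182·10.1250] = 5.2400; exercise value = 0.7500 ≤ continuation, so V_u = 5.2400
Node d (S = 17.5): continuation = 1/1.02·[0.5818·10.1250 + 0.4182·19.7500] = 13.8725; exercise value = 14.5000 > continuation, so V_d = 14.5000 (exercise)
Node 0 (S = 25): continuation = 1/1.02·[0.5818·5.2400 + 0.4182·14.5000] = 8.9337; exercise value = 7.0000 ≤ continuation, so V_0 = 8.9337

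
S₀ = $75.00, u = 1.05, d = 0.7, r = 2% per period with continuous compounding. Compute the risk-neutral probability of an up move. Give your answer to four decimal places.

Risk-neutral probability p = (e^0.02 − 0.7)/(1.05 − 0.7) = 0.3202/0.3500 = 0.9149

p = 0.9149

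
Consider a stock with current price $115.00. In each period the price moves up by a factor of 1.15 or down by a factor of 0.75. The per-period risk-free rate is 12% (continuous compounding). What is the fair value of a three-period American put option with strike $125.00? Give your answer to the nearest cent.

Risk-neutral probability p = (e^0.12 − 0.75)/(1.15 − 0.75) = 0.3775/0.4000 = 0.9437
Terminal stock prices: S_uuu = 174.9, S_uud = 114.1, S_udd = 74.39, S_ddd = 48.52
Terminal payoffs (K − S): max(-49.9, 0) = 0, max(10.93, 0) = 10.93, max(50.61, 0) = 50.61, max(76.48, 0) = 76.48
Node uu (S = 152.1): continuation = e^(−0.12)·[0.9437·0.0000 + 0.0563·10.9344] = 0.5456; exercise value = 0.0000 ≤ continuation, so V_uu = 0.5456
Node ud (S = 99.19): continuation = e^(−0.12)·[0.9437·10.9344 + 0.0563·50.6094] = 11.6776; exercise value = 25.8125 > continuation, so V_ud = 25.8125 (exercise)
Node dd (S = 64.69): continuation = e^(−0.12)·[0.9437·50.6094 + 0.0563·76.4844] = 46.1776; exercise value = 60.3125 > continuation, so V_dd = 60.3125 (exercise)
Node u (S = 132.2): continuation = e^(−0.12)·[0.9437·0.5456 + 0.0563·25.8125] = 1.7446; exercise value = 0.0000 ≤ continuation, so V_u = 1.7446
Node d (S = 86.25): continuation = e^(−0.12)·[0.9437·25.8125 + 0.0563·60.3125] = 24.6151; exercise value = 38.7500 > continuation, so V_d = 38.7500 (exercise)
Node 0 (S = 115): continuation = e^(−0.12)·[0.9437·1.7446 + 0.0563·38.7500] = 3.3938; exercise value = 10.0000 > continuation, so V_0 = 10.0000 (exercise)

$10.00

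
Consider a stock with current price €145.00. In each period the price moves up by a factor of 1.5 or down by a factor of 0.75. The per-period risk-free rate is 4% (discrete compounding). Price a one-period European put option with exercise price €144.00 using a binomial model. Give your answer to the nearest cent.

€20.79

Risk-neutral probability p = (1 + 0.04 − 0.75)/(1.5 − 0.75) = 0.2900/0.7500 = 0.3867
Terminal stock prices: S_u = 217.5, S_d = 108.8
Terminal payoffs (K − S): max(-73.5, 0) = 0, max(35.25, 0) = 35.25
Node 0 (S = 145): V_0 = 1/1.04·[0.3867·0.0000 + 0.6133·35.2500] = 20.7885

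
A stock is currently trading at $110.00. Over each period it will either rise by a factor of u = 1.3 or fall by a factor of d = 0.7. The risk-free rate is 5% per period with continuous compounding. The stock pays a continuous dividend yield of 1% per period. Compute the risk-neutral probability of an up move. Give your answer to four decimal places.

p = 0.5680

Per-period risk-free factor R = e^0.05 = 1.0513; dividend-adjusted growth = e^(0.05−0.01) = 1.0408.
Risk-neutral probability p = (1.0408 − 0.7)/(1.3 − 0.7) = 0.3408/0.6000 = 0.5680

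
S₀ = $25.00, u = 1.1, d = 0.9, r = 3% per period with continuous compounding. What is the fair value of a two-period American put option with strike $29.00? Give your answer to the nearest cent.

$4.00

Risk-neutral probability p = (e^0.03 − 0.9)/(1.1 − 0.9) = 0.1305/0.2000 = 0.6523
Terminal stock prices: S_uu = 30.25, S_ud = 24.75, S_dd = 20.25
Terminal payoffs (K − S): max(-1.25, 0) = 0, max(4.25, 0) = 4.25, max(8.75, 0) = 8.75
Node u (S = 27.5): continuation = e^(−0.03)·[0.6523·0.0000 + 0.3477·4.2500] = 1.4342; exercise value = 1.5000 > continuation, so V_u = 1.5000 (exercise)
Node d (S = 22.5): continuation = e^(−0.03)·[0.6523·4.2500 + 0.3477·8.7500] = 5.6429; exercise value = 6.5000 > continuation, so V_d = 6.5000 (exercise)
Node 0 (S = 25): continuation = e^(−0.03)·[0.6523·1.5000 + 0.3477·6.5000] = 3.1429; exercise value = 4.0000 > continuation, so V_0 = 4.0000 (exercise)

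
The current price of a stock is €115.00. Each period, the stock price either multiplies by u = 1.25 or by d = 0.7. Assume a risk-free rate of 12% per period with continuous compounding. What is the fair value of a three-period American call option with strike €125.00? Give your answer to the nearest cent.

€32.85

Risk-neutral probability p = (e^0.12 − 0.7)/(1.25 − 0.7) = 0.4275/0.5500 = 0.7773
Terminal stock prices: S_uuu = 224.6, S_uud = 125.8, S_udd = 70.44, S_ddd = 39.44
Terminal payoffs (S − K): max(99.61, 0) = 99.61, max(0.7812, 0) = 0.7812, max(-54.56, 0) = 0, max(-85.56, 0) = 0
Node uu (S = 179.7): continuation = e^(−0.12)·[0.7773·99.6094 + 0.2227·0.7812] = 68.8224; exercise value = 54.6875 ≤ continuation, so V_uu = 68.8224
Node ud (S = 100.6): continuation = e^(−0.12)·[0.7773·0.7812 + 0.2227·0.0000] = 0.5386; exercise value = 0.0000 ≤ continuation, so V_ud = 0.5386
Node dd (S = 56.35): continuation = e^(−0.12)·[0.7773·0.0000 + 0.2227·0.0000] = 0.0000; exercise value = 0.0000 ≤ continuation, so V_dd = 0.0000
Node u (S = 143.8): continuation = e^(−0.12)·[0.7773·68.8224 + 0.2227·0.5386] = 47.5508; exercise value = 18.7500 ≤ continuation, so V_u = 47.5508
Node d (S = 80.5): continuation = e^(−0.12)·[0.7773·0.5386 + 0.2227·0.0000] = 0.3713; exercise value = 0.0000 ≤ continuation, so V_d = 0.3713
Node 0 (S = 115): continuation = e^(−0.12)·[0.7773·47.5508 + 0.2227·0.3713] = 32.8536; exercise value = 0.0000 ≤ continuation, so V_0 = 32.8536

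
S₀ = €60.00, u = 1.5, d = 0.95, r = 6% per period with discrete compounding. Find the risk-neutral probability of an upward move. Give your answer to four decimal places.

Risk-neutral probability p = (1 + 0.06 − 0.95)/(1.5 − 0.95) = 0.1100/0.5500 = 0.2000

p = 0.2000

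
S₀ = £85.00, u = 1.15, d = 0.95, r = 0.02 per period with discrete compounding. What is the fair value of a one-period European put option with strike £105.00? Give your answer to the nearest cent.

Risk-neutral probability p = (1 + 0.02 − 0.95)/(1.15 − 0.95) = 0.0700/0.2000 = 0.3500
Terminal stock prices: S_u = 97.75, S_d = 80.75
Terminal payoffs (K − S): max(7.25, 0) = 7.25, max(24.25, 0) = 24.25
Node 0 (S = 85): V_0 = 1/1.02·[0.3500·7.2500 + 0.6500·24.2500] = 17.9412

£17.94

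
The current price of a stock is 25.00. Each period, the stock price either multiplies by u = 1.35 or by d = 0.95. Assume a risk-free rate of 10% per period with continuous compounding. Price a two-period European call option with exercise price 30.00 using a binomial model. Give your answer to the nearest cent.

2.72

Risk-neutral probability p = (e^0.1 − 0.95)/(1.35 − 0.95) = 0.1552/0.4000 = 0.3879
Terminal stock prices: S_uu = 45.56, S_ud = 32.06, S_dd = 22.56
Terminal payoffs (S − K): max(15.56, 0) = 15.56, max(2.062, 0) = 2.062, max(-7.438, 0) = 0
Node u (S = 33.75): V_u = e^(−0.1)·[0.3879·15.5625 + 0.6121·2.0625] = 6.6049
Node d (S = 23.75): V_d = e^(−0.1)·[0.3879·2.0625 + 0.6121·0.0000] = 0.7240
Node 0 (S = 25): V_0 = e^(−0.1)·[0.3879·6.6049 + 0.6121·0.7240] = 2.7193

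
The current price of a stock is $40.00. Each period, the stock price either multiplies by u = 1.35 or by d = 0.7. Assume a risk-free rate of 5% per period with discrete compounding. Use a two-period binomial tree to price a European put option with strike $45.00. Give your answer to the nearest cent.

Risk-neutral probability p = (1 + 0.05 − 0.7)/(1.35 − 0.7) = 0.3500/0.6500 = 0.5385
Terminal stock prices: S_uu = 72.9, S_ud = 37.8, S_dd = 19.6
Terminal payoffs (K − S): max(-27.9, 0) = 0, max(7.2, 0) = 7.2, max(25.4, 0) = 25.4
Node u (S = 54): V_u = 1/1.05·[0.5385·0.0000 + 0.4615·7.2000] = 3.1648
Node d (S = 28): V_d = 1/1.05·[0.5385·7.2000 + 0.4615·25.4000] = 14.8571
Node 0 (S = 40): V_0 = 1/1.05·[0.5385·3.1648 + 0.4615·14.8571] = 8.1536

$8.15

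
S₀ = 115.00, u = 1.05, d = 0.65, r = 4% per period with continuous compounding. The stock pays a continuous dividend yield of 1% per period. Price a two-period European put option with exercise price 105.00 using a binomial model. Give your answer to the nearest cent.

Per-period risk-free factor R = e^0.04 = 1.0408; dividend-adjusted growth = e^(0.04−0.01) = 1.0305.
Risk-neutral probability p = (1.0305 − 0.65)/(1.05 − 0.65) = 0.3805/0.4000 = 0.9511
Terminal stock prices: S_uu = 126.8, S_ud = 78.49, S_dd = 48.59
Terminal payoffs (K − S): max(-21.79, 0) = 0, max(26.51, 0) = 26.51, max(56.41, 0) = 56.41
Node u (S = 120.8): V_u = e^(−0.04)·[0.9511·0.0000 + 0.0489·26.5125] = 1.2447
Node d (S = 74.75): V_d = e^(−0.04)·[0.9511·26.5125 + 0.0489·56.4125] = 26.8767
Node 0 (S = 115): V_0 = e^(−0.04)·[0.9511·1.2447 + 0.0489·26.8767] = 2.3993

2.40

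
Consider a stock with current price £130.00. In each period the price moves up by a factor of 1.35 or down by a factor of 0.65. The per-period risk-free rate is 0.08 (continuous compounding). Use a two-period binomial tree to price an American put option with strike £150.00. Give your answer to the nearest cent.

Risk-neutral probability p = (e^0.08 − 0.65)/(1.35 − 0.65) = 0.4333/0.7000 = 0.6190
Terminal stock prices: S_uu = 236.9, S_ud = 114.1, S_dd = 54.93
Terminal payoffs (K − S): max(-86.93, 0) = 0, max(35.92, 0) = 35.92, max(95.07, 0) = 95.07
Node u (S = 175.5): continuation = e^(−0.08)·[0.6190·0.0000 + 0.3810·35.9250] = 12.6357; exercise value = 0.0000 ≤ continuation, so V_u = 12.6357
Node d (S = 84.5): continuation = e^(−0.08)·[0.6190·35.9250 + 0.3810·95.0750] = 53.9675; exercise value = 65.5000 > continuation, so V_d = 65.5000 (exercise)
Node 0 (S = 130): continuation = e^(−0.08)·[0.6190·12.6357 + 0.3810·65.5000] = 30.2579; exercise value = 20.0000 ≤ continuation, so V_0 = 30.2579

£30.26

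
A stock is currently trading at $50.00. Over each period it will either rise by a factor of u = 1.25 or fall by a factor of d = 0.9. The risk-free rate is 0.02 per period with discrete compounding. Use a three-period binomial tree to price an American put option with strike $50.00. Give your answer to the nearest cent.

Risk-neutral probability p = (1 + 0.02 − 0.9)/(1.25 − 0.9) = 0.1200/0.3500 = 0.3429
Terminal stock prices: S_uuu = 97.66, S_uud = 70.31, S_udd = 50.62, S_ddd = 36.45
Terminal payoffs (K − S): max(-47.66, 0) = 0, max(-20.31, 0) = 0, max(-0.625, 0) = 0, max(13.55, 0) = 13.55
Node uu (S = 78.12): continuation = 1/1.02·[0.3429·0.0000 + 0.6571·0.0000] = 0.0000; exercise value = 0.0000 ≤ continuation, so V_uu = 0.0000
Node ud (S = 56.25): continuation = 1/1.02·[0.3429·0.0000 + 0.6571·0.0000] = 0.0000; exercise value = 0.0000 ≤ continuation, so V_ud = 0.0000
Node dd (S = 40.5): continuation = 1/1.02·[0.3429·0.0000 + 0.6571·13.5500] = 8.7297; exercise value = 9.5000 > continuation, so V_dd = 9.5000 (exercise)
Node u (S = 62.5): continuation = 1/1.02·[0.3429·0.0000 + 0.6571·0.0000] = 0.0000; exercise value = 0.0000 ≤ continuation, so V_u = 0.0000
Node d (S = 45): continuation = 1/1.02·[0.3429·0.0000 + 0.6571·9.5000] = 6.1204; exercise value = 5.0000 ≤ continuation, so V_d = 6.1204
Node 0 (S = 50): continuation = 1/1.02·[0.3429·0.0000 + 0.6571·6.1204] = 3.9431; exercise value = 0.0000 ≤ continuation, so V_0 = 3.9431

$3.94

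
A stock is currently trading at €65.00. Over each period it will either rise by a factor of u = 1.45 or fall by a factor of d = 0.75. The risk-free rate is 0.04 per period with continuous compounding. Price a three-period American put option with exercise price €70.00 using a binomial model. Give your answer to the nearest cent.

Risk-neutral probability p = (e^0.04 − 0.75)/(1.45 − 0.75) = 0.2908/0.7000 = 0.4154
Terminal stock prices: S_uuu = 198.2, S_uud = 102.5, S_udd = 53.02, S_ddd = 27.42
Terminal payoffs (K − S): max(-128.2, 0) = 0, max(-32.5, 0) = 0, max(16.98, 0) = 16.98, max(42.58, 0) = 42.58
Node uu (S = 136.7): continuation = e^(−0.04)·[0.4154·0.0000 + 0.5846·0.0000] = 0.0000; exercise value = 0.0000 ≤ continuation, so V_uu = 0.0000
Node ud (S = 70.69): continuation = e^(−0.04)·[0.4154·0.0000 + 0.5846·16.9844] = 9.5390; exercise value = 0.0000 ≤ continuation, so V_ud = 9.5390
Node dd (S = 36.56): continuation = e^(−0.04)·[0.4154·16.9844 + 0.5846·42.5781] = 30.6928; exercise value = 33.4375 > continuation, so V_dd = 33.4375 (exercise)
Node u (S = 94.25): continuation = e^(−0.04)·[0.4154·0.0000 + 0.5846·9.5390] = 5.3575; exercise value = 0.0000 ≤ continuation, so V_u = 5.3575
Node d (S = 48.75): continuation = e^(−0.04)·[0.4154·9.5390 + 0.5846·33.4375] = 22.5872; exercise value = 21.2500 ≤ continuation, so V_d = 22.5872
Node 0 (S = 65): continuation = e^(−0.04)·[0.4154·5.3575 + 0.5846·22.5872] = 14.8242; exercise value = 5.0000 ≤ continuation, so V_0 = 14.8242

€14.82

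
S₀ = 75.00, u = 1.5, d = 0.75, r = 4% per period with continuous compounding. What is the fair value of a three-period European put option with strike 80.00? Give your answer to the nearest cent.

Risk-neutral probability p = (e^0.04 − 0.75)/(1.5 − 0.75) = 0.2908/0.7500 = 0.3877
Terminal stock prices: S_uuu = 253.1, S_uud = 126.6, S_udd = 63.28, S_ddd = 31.64
Terminal payoffs (K − S): max(-173.1, 0) = 0, max(-46.56, 0) = 0, max(16.72, 0) = 16.72, max(48.36, 0) = 48.36
Node uu (S = 168.8): V_uu = e^(−0.04)·[0.3877·0.0000 + 0.6123·0.0000] = 0.0000
Node ud (S = 84.38): V_ud = e^(−0.04)·[0.3877·0.0000 + 0.6123·16.7188] = 9.8347
Node dd (S = 42.19): V_dd = e^(−0.04)·[0.3877·16.7188 + 0.6123·48.3594] = 34.6757
Node u (S = 112.5): V_u = e^(−0.04)·[0.3877·0.0000 + 0.6123·9.8347] = 5.7852
Node d (S = 56.25): V_d = e^(−0.04)·[0.3877·9.8347 + 0.6123·34.6757] = 24.0617
Node 0 (S = 75): V_0 = e^(−0.04)·[0.3877·5.7852 + 0.6123·24.0617] = 16.3094

16.31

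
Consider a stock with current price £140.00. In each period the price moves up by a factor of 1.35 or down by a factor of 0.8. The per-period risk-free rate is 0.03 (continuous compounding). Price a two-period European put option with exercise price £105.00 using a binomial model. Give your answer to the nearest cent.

Risk-neutral probability p = (e^0.03 − 0.8)/(1.35 − 0.8) = 0.2305/0.5500 = 0.4190
Terminal stock prices: S_uu = 255.2, S_ud = 151.2, S_dd = 89.6
Terminal payoffs (K − S): max(-150.2, 0) = 0, max(-46.2, 0) = 0, max(15.4, 0) = 15.4
Node u (S = 189): V_u = e^(−0.03)·[0.4190·0.0000 + 0.5810·0.0000] = 0.0000
Node d (S = 112): V_d = e^(−0.03)·[0.4190·0.0000 + 0.5810·15.4000] = 8.6828
Node 0 (S = 140): V_0 = e^(−0.03)·[0.4190·0.0000 + 0.5810·8.6828] = 4.8956

£4.90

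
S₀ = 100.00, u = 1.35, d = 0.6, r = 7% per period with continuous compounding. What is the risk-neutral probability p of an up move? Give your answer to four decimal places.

Risk-neutral probability p = (e^0.07 − 0.6)/(1.35 − 0.6) = 0.4725/0.7500 = 0.6300

p = 0.6300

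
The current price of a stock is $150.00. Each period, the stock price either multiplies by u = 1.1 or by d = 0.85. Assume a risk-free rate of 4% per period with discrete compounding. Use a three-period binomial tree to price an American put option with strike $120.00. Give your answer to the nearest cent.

Risk-neutral probability p = (1 + 0.04 − 0.85)/(1.1 − 0.85) = 0.1900/0.2500 = 0.7600
Terminal stock prices: S_uuu = 199.7, S_uud = 154.3, S_udd = 119.2, S_ddd = 92.12
Terminal payoffs (K − S): max(-79.65, 0) = 0, max(-34.28, 0) = 0, max(0.7875, 0) = 0.7875, max(27.88, 0) = 27.88
Node uu (S = 181.5): continuation = 1/1.04·[0.7600·0.0000 + 0.2400·0.0000] = 0.0000; exercise value = 0.0000 ≤ continuation, so V_uu = 0.0000
Node ud (S = 140.2): continuation = 1/1.04·[0.7600·0.0000 + 0.2400·0.7875] = 0.1817; exercise value = 0.0000 ≤ continuation, so V_ud = 0.1817
Node dd (S = 108.4): continuation = 1/1.04·[0.7600·0.7875 + 0.2400·27.8813] = 7.0096; exercise value = 11.6250 > continuation, so V_dd = 11.6250 (exercise)
Node u (S = 165): continuation = 1/1.04·[0.7600·0.0000 + 0.2400·0.1817] = 0.0419; exercise value = 0.0000 ≤ continuation, so V_u = 0.0419
Node d (S = 127.5): continuation = 1/1.04·[0.7600·0.1817 + 0.2400·11.6250] = 2.8155; exercise value = 0.0000 ≤ continuation, so V_d = 2.8155
Node 0 (S = 150): continuation = 1/1.04·[0.7600·0.0419 + 0.2400·2.8155] = 0.6804; exercise value = 0.0000 ≤ continuation, so V_0 = 0.6804

$0.68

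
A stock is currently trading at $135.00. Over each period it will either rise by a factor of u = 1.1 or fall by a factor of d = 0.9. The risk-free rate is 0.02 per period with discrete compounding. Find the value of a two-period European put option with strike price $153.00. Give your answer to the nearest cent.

Risk-neutral probability p = (1 + 0.02 − 0.9)/(1.1 − 0.9) = 0.1200/0.2000 = 0.6000
Terminal stock prices: S_uu = 163.4, S_ud = 133.7, S_dd = 109.4
Terminal payoffs (K − S): max(-10.35, 0) = 0, max(19.35, 0) = 19.35, max(43.65, 0) = 43.65
Node u (S = 148.5): V_u = 1/1.02·[0.6000·0.0000 + 0.4000·19.3500] = 7.5882
Node d (S = 121.5): V_d = 1/1.02·[0.6000·19.3500 + 0.4000·43.6500] = 28.5000
Node 0 (S = 135): V_0 = 1/1.02·[0.6000·7.5882 + 0.4000·28.5000] = 15.6401

$15.64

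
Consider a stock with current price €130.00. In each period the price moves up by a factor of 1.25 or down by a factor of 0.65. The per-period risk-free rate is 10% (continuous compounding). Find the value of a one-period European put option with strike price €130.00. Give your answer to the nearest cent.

€9.94

Risk-neutral probability p = (e^0.1 − 0.65)/(1.25 − 0.65) = 0.4552/0.6000 = 0.7586
Terminal stock prices: S_u = 162.5, S_d = 84.5
Terminal payoffs (K − S): max(-32.5, 0) = 0, max(45.5, 0) = 45.5
Node 0 (S = 130): V_0 = e^(−0.1)·[0.7586·0.0000 + 0.2414·45.5000] = 9.9377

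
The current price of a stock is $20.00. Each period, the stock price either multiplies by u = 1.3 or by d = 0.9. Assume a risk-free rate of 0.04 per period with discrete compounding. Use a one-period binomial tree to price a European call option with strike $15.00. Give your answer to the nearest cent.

Risk-neutral probability p = (1 + 0.04 − 0.9)/(1.3 − 0.9) = 0.1400/0.4000 = 0.3500
Terminal stock prices: S_u = 26, S_d = 18
Terminal payoffs (S − K): max(11, 0) = 11, max(3, 0) = 3
Node 0 (S = 20): V_0 = 1/1.04·[0.3500·11.0000 + 0.6500·3.0000] = 5.5769

$5.58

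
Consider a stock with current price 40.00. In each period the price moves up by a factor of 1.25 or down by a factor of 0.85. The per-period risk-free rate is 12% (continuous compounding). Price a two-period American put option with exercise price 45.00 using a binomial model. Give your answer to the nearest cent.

5.00

Risk-neutral probability p = (e^0.12 − 0.85)/(1.25 − 0.85) = 0.2775/0.4000 = 0.6937
Terminal stock prices: S_uu = 62.5, S_ud = 42.5, S_dd = 28.9
Terminal payoffs (K − S): max(-17.5, 0) = 0, max(2.5, 0) = 2.5, max(16.1, 0) = 16.1
Node u (S = 50): continuation = e^(−0.12)·[0.6937·0.0000 + 0.3063·2.5000] = 0.6791; exercise value = 0.0000 ≤ continuation, so V_u = 0.6791
Node d (S = 34): continuation = e^(−0.12)·[0.6937·2.5000 + 0.3063·16.1000] = 5.9114; exercise value = 11.0000 > continuation, so V_d = 11.0000 (exercise)
Node 0 (S = 40): continuation = e^(−0.12)·[0.6937·0.6791 + 0.3063·11.0000] = 3.4057; exercise value = 5.0000 > continuation, so V_0 = 5.0000 (exercise)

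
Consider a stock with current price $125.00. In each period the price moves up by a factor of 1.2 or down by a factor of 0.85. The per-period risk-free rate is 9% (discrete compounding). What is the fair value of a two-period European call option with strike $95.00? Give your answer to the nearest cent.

Risk-neutral probability p = (1 + 0.09 − 0.85)/(1.2 − 0.85) = 0.2400/0.3500 = 0.6857
Terminal stock prices: S_uu = 180, S_ud = 127.5, S_dd = 90.31
Terminal payoffs (S − K): max(85, 0) = 85, max(32.5, 0) = 32.5, max(-4.688, 0) = 0
Node u (S = 150): V_u = 1/1.09·[0.6857·85.0000 + 0.3143·32.5000] = 62.8440
Node d (S = 106.2): V_d = 1/1.09·[0.6857·32.5000 + 0.3143·0.0000] = 20.4456
Node 0 (S = 125): V_0 = 1/1.09·[0.6857·62.8440 + 0.3143·20.4456] = 45.4301

$45.43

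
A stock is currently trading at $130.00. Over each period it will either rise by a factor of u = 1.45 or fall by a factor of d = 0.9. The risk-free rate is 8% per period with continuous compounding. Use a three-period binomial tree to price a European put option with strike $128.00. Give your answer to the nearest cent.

$7.75

Risk-neutral probability p = (e^0.08 − 0.9)/(1.45 − 0.9) = 0.1833/0.5500 = 0.3332
Terminal stock prices: S_uuu = 396.3, S_uud = 246, S_udd = 152.7, S_ddd = 94.77
Terminal payoffs (K − S): max(-268.3, 0) = 0, max(-118, 0) = 0, max(-24.69, 0) = 0, max(33.23, 0) = 33.23
Node uu (S = 273.3): V_uu = e^(−0.08)·[0.3332·0.0000 + 0.6668·0.0000] = 0.0000
Node ud (S = 169.7): V_ud = e^(−0.08)·[0.3332·0.0000 + 0.6668·0.0000] = 0.0000
Node dd (S = 105.3): V_dd = e^(−0.08)·[0.3332·0.0000 + 0.6668·33.2300] = 20.4527
Node u (S = 188.5): V_u = e^(−0.08)·[0.3332·0.0000 + 0.6668·0.0000] = 0.0000
Node d (S = 117): V_d = e^(−0.08)·[0.3332·0.0000 + 0.6668·20.4527] = 12.5884
Node 0 (S = 130): V_0 = e^(−0.08)·[0.3332·0.0000 + 0.6668·12.5884] = 7.7480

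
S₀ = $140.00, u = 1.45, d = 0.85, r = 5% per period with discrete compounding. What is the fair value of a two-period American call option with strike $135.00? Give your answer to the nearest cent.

$31.20

Risk-neutral probability p = (1 + 0.05 − 0.85)/(1.45 − 0.85) = 0.2000/0.6000 = 0.3333
Terminal stock prices: S_uu = 294.4, S_ud = 172.5, S_dd = 101.1
Terminal payoffs (S − K): max(159.4, 0) = 159.4, max(37.55, 0) = 37.55, max(-33.85, 0) = 0
Node u (S = 203): continuation = 1/1.05·[0.3333·159.3500 + 0.6667·37.5500] = 74.4286; exercise value = 68.0000 ≤ continuation, so V_u = 74.4286
Node d (S = 119): continuation = 1/1.05·[0.3333·37.5500 + 0.6667·0.0000] = 11.9206; exercise value = 0.0000 ≤ continuation, so V_d = 11.9206
Node 0 (S = 140): continuation = 1/1.05·[0.3333·74.4286 + 0.6667·11.9206] = 31.1968; exercise value = 5.0000 ≤ continuation, so V_0 = 31.1968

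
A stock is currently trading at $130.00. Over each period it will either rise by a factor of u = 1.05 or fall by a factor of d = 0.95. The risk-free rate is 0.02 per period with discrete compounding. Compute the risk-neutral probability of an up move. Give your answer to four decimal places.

Risk-neutral probability p = (1 + 0.02 − 0.95)/(1.05 − 0.95) = 0.0700/0.1000 = 0.7000

p = 0.7000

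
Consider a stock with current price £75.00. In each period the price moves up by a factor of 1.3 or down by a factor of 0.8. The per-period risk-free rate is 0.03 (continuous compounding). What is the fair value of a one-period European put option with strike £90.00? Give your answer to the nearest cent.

£15.69

Risk-neutral probability p = (e^0.03 − 0.8)/(1.3 − 0.8) = 0.2305/0.5000 = 0.4609
Terminal stock prices: S_u = 97.5, S_d = 60
Terminal payoffs (K − S): max(-7.5, 0) = 0, max(30, 0) = 30
Node 0 (S = 75): V_0 = e^(−0.03)·[0.4609·0.0000 + 0.5391·30.0000] = 15.6948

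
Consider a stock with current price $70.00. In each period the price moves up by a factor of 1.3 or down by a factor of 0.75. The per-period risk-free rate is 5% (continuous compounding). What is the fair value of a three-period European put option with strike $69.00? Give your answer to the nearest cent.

Risk-neutral probability p = (e^0.05 − 0.75)/(1.3 − 0.75) = 0.3013/0.5500 = 0.5478
Terminal stock prices: S_uuu = 153.8, S_uud = 88.73, S_udd = 51.19, S_ddd = 29.53
Terminal payoffs (K − S): max(-84.79, 0) = 0, max(-19.73, 0) = 0, max(17.81, 0) = 17.81, max(39.47, 0) = 39.47
Node uu (S = 118.3): V_uu = e^(−0.05)·[0.5478·0.0000 + 0.4522·0.0000] = 0.0000
Node ud (S = 68.25): V_ud = e^(−0.05)·[0.5478·0.0000 + 0.4522·17.8125] = 7.6626
Node dd (S = 39.38): V_dd = e^(−0.05)·[0.5478·17.8125 + 0.4522·39.4688] = 26.2598
Node u (S = 91): V_u = e^(−0.05)·[0.5478·0.0000 + 0.4522·7.6626] = 3.2963
Node d (S = 52.5): V_d = e^(−0.05)·[0.5478·7.6626 + 0.4522·26.2598] = 15.2890
Node 0 (S = 70): V_0 = e^(−0.05)·[0.5478·3.2963 + 0.4522·15.2890] = 8.2945

$8.29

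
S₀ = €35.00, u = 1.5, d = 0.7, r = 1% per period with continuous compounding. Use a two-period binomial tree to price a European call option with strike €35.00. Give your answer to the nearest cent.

€7.26

Risk-neutral probability p = (e^0.01 − 0.7)/(1.5 − 0.7) = 0.3101/0.8000 = 0.3876
Terminal stock prices: S_uu = 78.75, S_ud = 36.75, S_dd = 17.15
Terminal payoffs (S − K): max(43.75, 0) = 43.75, max(1.75, 0) = 1.75, max(-17.85, 0) = 0
Node u (S = 52.5): V_u = e^(−0.01)·[0.3876·43.7500 + 0.6124·1.7500] = 17.8483
Node d (S = 24.5): V_d = e^(−0.01)·[0.3876·1.7500 + 0.6124·0.0000] = 0.6715
Node 0 (S = 35): V_0 = e^(−0.01)·[0.3876·17.8483 + 0.6124·0.6715] = 7.2556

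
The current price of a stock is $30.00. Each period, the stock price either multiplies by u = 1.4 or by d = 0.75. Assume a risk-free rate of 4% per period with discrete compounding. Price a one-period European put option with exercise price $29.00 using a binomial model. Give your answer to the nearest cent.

Risk-neutral probability p = (1 + 0.04 − 0.75)/(1.4 − 0.75) = 0.2900/0.6500 = 0.4462
Terminal stock prices: S_u = 42, S_d = 22.5
Terminal payoffs (K − S): max(-13, 0) = 0, max(6.5, 0) = 6.5
Node 0 (S = 30): V_0 = 1/1.04·[0.4462·0.0000 + 0.5538·6.5000] = 3.4615

$3.46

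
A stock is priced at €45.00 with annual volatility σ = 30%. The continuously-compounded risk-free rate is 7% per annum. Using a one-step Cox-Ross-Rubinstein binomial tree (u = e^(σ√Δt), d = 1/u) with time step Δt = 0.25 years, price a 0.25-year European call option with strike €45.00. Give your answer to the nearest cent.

CRR parameters: u = e^(σ√Δt) = e^(0.3·√0.25) = 1.1618, d = 1/u = 0.8607
Per-period rate: rΔt = 0.07·0.25 = 0.0175, so R = e^0.0175 = 1.0177
Risk-neutral probability p = (e^0.0175 − 0.8607)/(1.1618 − 0.8607) = 0.1569/0.3011 = 0.5212
Terminal stock prices: S_u = 52.28, S_d = 38.73
Terminal payoffs (S − K): max(7.283, 0) = 7.283, max(-6.268, 0) = 0
Node 0 (S = 45): V_0 = e^(−0.0175)·[0.5212·7.2825 + 0.4788·0.0000] = 3.7298

€3.73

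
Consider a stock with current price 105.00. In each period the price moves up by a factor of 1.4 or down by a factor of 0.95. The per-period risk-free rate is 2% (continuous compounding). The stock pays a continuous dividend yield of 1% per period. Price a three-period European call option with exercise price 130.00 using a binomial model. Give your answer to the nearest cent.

Per-period risk-free factor R = e^0.02 = 1.0202; dividend-adjusted growth = e^(0.02−0.01) = 1.0101.
Risk-neutral probability p = (1.0101 − 0.95)/(1.4 − 0.95) = 0.0601/0.4500 = 0.1334
Terminal stock prices: S_uuu = 288.1, S_uud = 195.5, S_udd = 132.7, S_ddd = 90.02
Terminal payoffs (S − K): max(158.1, 0) = 158.1, max(65.51, 0) = 65.51, max(2.667, 0) = 2.667, max(-39.98, 0) = 0
Node uu (S = 205.8): V_uu = e^(−0.02)·[0.1334·158.1200 + 0.8666·65.5100] = 76.3264
Node ud (S = 139.7): V_ud = e^(−0.02)·[0.1334·65.5100 + 0.8666·2.6675] = 10.8346
Node dd (S = 94.76): V_dd = e^(−0.02)·[0.1334·2.6675 + 0.8666·0.0000] = 0.3489
Node u (S = 147): V_u = e^(−0.02)·[0.1334·76.3264 + 0.8666·10.8346] = 19.1866
Node d (S = 99.75): V_d = e^(−0.02)·[0.1334·10.8346 + 0.8666·0.3489] = 1.7136
Node 0 (S = 105): V_0 = e^(−0.02)·[0.1334·19.1866 + 0.8666·1.7136] = 3.9651

3.97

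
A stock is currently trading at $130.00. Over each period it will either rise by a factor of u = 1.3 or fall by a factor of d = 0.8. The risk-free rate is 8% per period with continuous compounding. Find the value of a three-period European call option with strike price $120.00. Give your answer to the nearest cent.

Risk-neutral probability p = (e^0.08 − 0.8)/(1.3 − 0.8) = 0.2833/0.5000 = 0.5666
Terminal stock prices: S_uuu = 285.6, S_uud = 175.8, S_udd = 108.2, S_ddd = 66.56
Terminal payoffs (S − K): max(165.6, 0) = 165.6, max(55.76, 0) = 55.76, max(-11.84, 0) = 0, max(-53.44, 0) = 0
Node uu (S = 219.7): V_uu = e^(−0.08)·[0.5666·165.6100 + 0.4334·55.7600] = 108.9260
Node ud (S = 135.2): V_ud = e^(−0.08)·[0.5666·55.7600 + 0.4334·0.0000] = 29.1633
Node dd (S = 83.2): V_dd = e^(−0.08)·[0.5666·0.0000 + 0.4334·0.0000] = 0.0000
Node u (S = 169): V_u = e^(−0.08)·[0.5666·108.9260 + 0.4334·29.1633] = 68.6381
Node d (S = 104): V_d = e^(−0.08)·[0.5666·29.1633 + 0.4334·0.0000] = 15.2528
Node 0 (S = 130): V_0 = e^(−0.08)·[0.5666·68.6381 + 0.4334·15.2528] = 42.0014

$42.00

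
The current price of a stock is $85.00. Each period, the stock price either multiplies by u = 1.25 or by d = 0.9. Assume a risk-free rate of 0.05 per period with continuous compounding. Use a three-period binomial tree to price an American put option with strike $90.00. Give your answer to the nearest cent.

Risk-neutral probability p = (e^0.05 − 0.9)/(1.25 − 0.9) = 0.1513/0.3500 = 0.4322
Terminal stock prices: S_uuu = 166, S_uud = 119.5, S_udd = 86.06, S_ddd = 61.97
Terminal payoffs (K − S): max(-76.02, 0) = 0, max(-29.53, 0) = 0, max(3.938, 0) = 3.938, max(28.03, 0) = 28.03
Node uu (S = 132.8): continuation = e^(−0.05)·[0.4322·0.0000 + 0.5678·0.0000] = 0.0000; exercise value = 0.0000 ≤ continuation, so V_uu = 0.0000
Node ud (S = 95.62): continuation = e^(−0.05)·[0.4322·0.0000 + 0.5678·3.9375] = 2.1267; exercise value = 0.0000 ≤ continuation, so V_ud = 2.1267
Node dd (S = 68.85): continuation = e^(−0.05)·[0.4322·3.9375 + 0.5678·28.0350] = 16.7606; exercise value = 21.1500 > continuation, so V_dd = 21.1500 (exercise)
Node u (S = 106.2): continuation = e^(−0.05)·[0.4322·0.0000 + 0.5678·2.1267] = 1.1486; exercise value = 0.0000 ≤ continuation, so V_u = 1.1486
Node d (S = 76.5): continuation = e^(−0.05)·[0.4322·2.1267 + 0.5678·21.1500] = 12.2975; exercise value = 13.5000 > continuation, so V_d = 13.5000 (exercise)
Node 0 (S = 85): continuation = e^(−0.05)·[0.4322·1.1486 + 0.5678·13.5000] = 7.7636; exercise value = 5.0000 ≤ continuation, so V_0 = 7.7636

$7.76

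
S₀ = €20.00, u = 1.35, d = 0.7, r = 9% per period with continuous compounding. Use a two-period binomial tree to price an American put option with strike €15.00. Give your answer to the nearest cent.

€0.67

Risk-neutral probability p = (e^0.09 − 0.7)/(1.35 − 0.7) = 0.3942/0.6500 = 0.6064
Terminal stock prices: S_uu = 36.45, S_ud = 18.9, S_dd = 9.8
Terminal payoffs (K − S): max(-21.45, 0) = 0, max(-3.9, 0) = 0, max(5.2, 0) = 5.2
Node u (S = 27): continuation = e^(−0.09)·[0.6064·0.0000 + 0.3936·0.0000] = 0.0000; exercise value = 0.0000 ≤ continuation, so V_u = 0.0000
Node d (S = 14): continuation = e^(−0.09)·[0.6064·0.0000 + 0.3936·5.2000] = 1.8705; exercise value = 1.0000 ≤ continuation, so V_d = 1.8705
Node 0 (S = 20): continuation = e^(−0.09)·[0.6064·0.0000 + 0.3936·1.8705] = 0.6728; exercise value = 0.0000 ≤ continuation, so V_0 = 0.6728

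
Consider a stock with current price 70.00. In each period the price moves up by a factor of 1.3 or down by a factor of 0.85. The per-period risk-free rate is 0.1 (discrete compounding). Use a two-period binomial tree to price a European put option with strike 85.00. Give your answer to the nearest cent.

Risk-neutral probability p = (1 + 0.1 − 0.85)/(1.3 − 0.85) = 0.2500/0.4500 = 0.5556
Terminal stock prices: S_uu = 118.3, S_ud = 77.35, S_dd = 50.57
Terminal payoffs (K − S): max(-33.3, 0) = 0, max(7.65, 0) = 7.65, max(34.43, 0) = 34.43
Node u (S = 91): V_u = 1/1.1·[0.5556·0.0000 + 0.4444·7.6500] = 3.0909
Node d (S = 59.5): V_d = 1/1.1·[0.5556·7.6500 + 0.4444·34.4250] = 17.7727
Node 0 (S = 70): V_0 = 1/1.1·[0.5556·3.0909 + 0.4444·17.7727] = 8.7420

8.74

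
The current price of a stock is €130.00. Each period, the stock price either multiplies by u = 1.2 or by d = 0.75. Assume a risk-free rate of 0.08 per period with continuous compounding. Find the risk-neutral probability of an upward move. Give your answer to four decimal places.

Risk-neutral probability p = (e^0.08 − 0.75)/(1.2 − 0.75) = 0.3333/0.4500 = 0.7406

p = 0.7406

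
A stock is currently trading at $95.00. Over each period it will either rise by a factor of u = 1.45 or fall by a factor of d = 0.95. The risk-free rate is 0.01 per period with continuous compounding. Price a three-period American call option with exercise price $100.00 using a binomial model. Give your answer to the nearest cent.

Risk-neutral probability p = (e^0.01 − 0.95)/(1.45 − 0.95) = 0.0601/0.5000 = 0.1201
Terminal stock prices: S_uuu = 289.6, S_uud = 189.8, S_udd = 124.3, S_ddd = 81.45
Terminal payoffs (S − K): max(189.6, 0) = 189.6, max(89.75, 0) = 89.75, max(24.32, 0) = 24.32, max(-18.55, 0) = 0
Node uu (S = 199.7): continuation = e^(−0.01)·[0.1201·189.6194 + 0.8799·89.7506] = 100.7325; exercise value = 99.7375 ≤ continuation, so V_uu = 100.7325
Node ud (S = 130.9): continuation = e^(−0.01)·[0.1201·89.7506 + 0.8799·24.3194] = 31.8575; exercise value = 30.8625 ≤ continuation, so V_ud = 31.8575
Node dd (S = 85.74): continuation = e^(−0.01)·[0.1201·24.3194 + 0.8799·0.0000] = 2.8917; exercise value = 0.0000 ≤ continuation, so V_dd = 2.8917
Node u (S = 137.8): continuation = e^(−0.01)·[0.1201·100.7325 + 0.8799·31.8575] = 39.7301; exercise value = 37.7500 ≤ continuation, so V_u = 39.7301
Node d (S = 90.25): continuation = e^(−0.01)·[0.1201·31.8575 + 0.8799·2.8917] = 6.3071; exercise value = 0.0000 ≤ continuation, so V_d = 6.3071
Node 0 (S = 95): continuation = e^(−0.01)·[0.1201·39.7301 + 0.8799·6.3071] = 10.2185; exercise value = 0.0000 ≤ continuation, so V_0 = 10.2185

$10.22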